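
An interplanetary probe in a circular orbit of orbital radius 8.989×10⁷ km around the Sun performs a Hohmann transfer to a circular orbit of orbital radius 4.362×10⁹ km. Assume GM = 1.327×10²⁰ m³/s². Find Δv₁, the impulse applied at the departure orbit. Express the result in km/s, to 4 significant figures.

Δv ≈ 15.36 km/s

r₁ = 8.989×10⁷ km = 8.989×10¹⁰ m.
r₂ = 4.362×10⁹ km = 4.362×10¹² m.
Transfer ellipse a_t = (r₁ + r₂)/2 = 2.226×10¹² m.
At r₁: circular v_c1 = √(μ/r₁) = 38420 m/s; transfer-perihelion v_p = √[μ(2/r₁ − 1/a_t)] = 53790 m/s.
Δv₁ = v_p − v_c1 = 15360 m/s.
= 15.36 km/s.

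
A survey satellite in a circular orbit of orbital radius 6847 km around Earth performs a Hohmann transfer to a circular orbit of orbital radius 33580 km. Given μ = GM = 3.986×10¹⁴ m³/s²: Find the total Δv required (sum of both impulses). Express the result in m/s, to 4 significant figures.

r₁ = 6847 km = 6.847×10⁶ m.
r₂ = 33580 km = 3.358×10⁷ m.
Transfer ellipse a_t = (r₁ + r₂)/2 = 2.021×10⁷ m.
At r₁: circular v_c1 = √(μ/r₁) = 7630 m/s; transfer-perigee v_p = √[μ(2/r₁ − 1/a_t)] = 9834 m/s.
Δv₁ = v_p − v_c1 = 2204 m/s.
At r₂: circular v_c2 = √(μ/r₂) = 3445 m/s; transfer-apogee v_a = √[μ(2/r₂ − 1/a_t)] = 2005 m/s.
Δv₂ = v_c2 − v_a = 1440 m/s.
Total Δv = Δv₁ + Δv₂ = 3644 m/s.

Δv_total ≈ 3644 m/s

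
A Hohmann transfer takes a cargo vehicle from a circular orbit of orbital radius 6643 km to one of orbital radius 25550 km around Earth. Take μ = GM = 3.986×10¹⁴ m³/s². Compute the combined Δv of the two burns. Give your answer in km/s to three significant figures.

r₁ = 6643 km = 6.643×10⁶ m.
r₂ = 25550 km = 2.555×10⁷ m.
Transfer ellipse a_t = (r₁ + r₂)/2 = 1.610×10⁷ m.
At r₁: circular v_c1 = √(μ/r₁) = 7746 m/s; transfer-perigee v_p = √[μ(2/r₁ − 1/a_t)] = 9759 m/s.
Δv₁ = v_p − v_c1 = 2013 m/s.
At r₂: circular v_c2 = √(μ/r₂) = 3950 m/s; transfer-apogee v_a = √[μ(2/r₂ − 1/a_t)] = 2537 m/s.
Δv₂ = v_c2 − v_a = 1412 m/s.
Total Δv = Δv₁ + Δv₂ = 3425 m/s = 3.425 km/s.

Δv_total ≈ 3.43 km/s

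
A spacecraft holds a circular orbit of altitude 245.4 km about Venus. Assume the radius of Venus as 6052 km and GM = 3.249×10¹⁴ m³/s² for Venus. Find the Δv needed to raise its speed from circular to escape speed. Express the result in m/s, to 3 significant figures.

r = 6052 + 245.4 = 6297.4 km = 6.2974×10⁶ m.
Circular speed v_c = √(μ/r) = 7183 m/s.
Escape speed v_esc = √(2μ/r) = √2 × v_c = 10160 m/s.
Δv = v_esc − v_c = 2975 m/s.

Δv ≈ 2980 m/s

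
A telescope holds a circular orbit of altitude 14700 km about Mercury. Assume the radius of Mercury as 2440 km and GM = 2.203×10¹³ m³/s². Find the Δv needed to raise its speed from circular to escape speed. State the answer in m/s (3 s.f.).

r = 2440 + 14700 = 17140 km = 1.7140×10⁷ m.
Circular speed v_c = √(μ/r) = 1134 m/s.
Escape speed v_esc = √(2μ/r) = √2 × v_c = 1603 m/s.
Δv = v_esc − v_c = 469.6 m/s.

Δv ≈ 470 m/s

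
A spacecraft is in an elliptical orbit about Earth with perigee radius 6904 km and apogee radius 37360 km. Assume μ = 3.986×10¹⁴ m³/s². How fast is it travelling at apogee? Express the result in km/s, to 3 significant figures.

Semi-major axis a = (r_p + r_a)/2 = 22132 km = 2.213×10⁷ m.
Vis-viva: v² = μ(2/r − 1/a) = 3.986×10¹⁴ × (5.353×10⁻⁸ − 4.518×10⁻⁸) = 3.328×10⁶ m²/s².
v = 1824 m/s = 1.824 km/s.

v ≈ 1.82 km/s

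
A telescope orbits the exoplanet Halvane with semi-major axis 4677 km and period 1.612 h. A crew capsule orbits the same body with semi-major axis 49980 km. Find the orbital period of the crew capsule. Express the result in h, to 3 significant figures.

Kepler's third law: T² ∝ a³, so T₂ = T₁ (a₂/a₁)^(3/2).
a₂/a₁ = 10.69, (a₂/a₁)^(3/2) = 34.93.
T₂ = 1.612 × 34.93 = 56.31 h.

T₂ ≈ 56.3 h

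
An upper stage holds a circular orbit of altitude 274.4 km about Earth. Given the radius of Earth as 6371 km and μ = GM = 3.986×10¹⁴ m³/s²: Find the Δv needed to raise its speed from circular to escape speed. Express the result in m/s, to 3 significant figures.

r = 6371 + 274.4 = 6645.4 km = 6.6454×10⁶ m.
Circular speed v_c = √(μ/r) = 7745 m/s.
Escape speed v_esc = √(2μ/r) = √2 × v_c = 10950 m/s.
Δv = v_esc − v_c = 3208 m/s.

Δv ≈ 3210 m/s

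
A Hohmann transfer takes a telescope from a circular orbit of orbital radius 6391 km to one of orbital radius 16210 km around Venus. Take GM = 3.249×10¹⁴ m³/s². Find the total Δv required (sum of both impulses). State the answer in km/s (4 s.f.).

Δv_total ≈ 2.520 km/s

r₁ = 6391 km = 6.391×10⁶ m.
r₂ = 16210 km = 1.621×10⁷ m.
Transfer ellipse a_t = (r₁ + r₂)/2 = 1.130×10⁷ m.
At r₁: circular v_c1 = √(μ/r₁) = 7130 m/s; transfer-periapsis v_p = √[μ(2/r₁ − 1/a_t)] = 8540 m/s.
Δv₁ = v_p − v_c1 = 1409 m/s.
At r₂: circular v_c2 = √(μ/r₂) = 4477 m/s; transfer-apoapsis v_a = √[μ(2/r₂ − 1/a_t)] = 3367 m/s.
Δv₂ = v_c2 − v_a = 1110 m/s.
Total Δv = Δv₁ + Δv₂ = 2520 m/s = 2.520 km/s.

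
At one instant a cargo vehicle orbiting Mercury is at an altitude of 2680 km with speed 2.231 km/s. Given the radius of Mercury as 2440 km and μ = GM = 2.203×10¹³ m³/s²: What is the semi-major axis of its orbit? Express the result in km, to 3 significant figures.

a ≈ 6070 km

r = 2440 + 2680 = 5120.0 km = 5.120×10⁶ m.
Vis-viva rearranged: 1/a = 2/r − v²/μ = 3.906×10⁻⁷ − 2.259×10⁻⁷ = 1.647×10⁻⁷ m⁻¹.
a = 6.072×10⁶ m = 6072.0 km.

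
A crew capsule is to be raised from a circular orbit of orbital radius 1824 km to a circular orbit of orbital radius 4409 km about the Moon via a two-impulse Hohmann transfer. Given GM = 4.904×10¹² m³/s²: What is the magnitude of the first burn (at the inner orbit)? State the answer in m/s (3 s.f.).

r₁ = 1824 km = 1.824×10⁶ m.
r₂ = 4409 km = 4.409×10⁶ m.
Transfer ellipse a_t = (r₁ + r₂)/2 = 3.116×10⁶ m.
At r₁: circular v_c1 = √(μ/r₁) = 1640 m/s; transfer-perilune v_p = √[μ(2/r₁ − 1/a_t)] = 1950 m/s.
Δv₁ = v_p − v_c1 = 310.6 m/s.

Δv ≈ 311 m/s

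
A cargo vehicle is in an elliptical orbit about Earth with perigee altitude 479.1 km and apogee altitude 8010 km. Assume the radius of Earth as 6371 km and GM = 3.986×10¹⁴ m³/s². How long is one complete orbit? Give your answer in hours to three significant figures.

r_p = 6371 + 479.1 = 6850.1 km = 6.8501×10⁶ m.
r_a = 6371 + 8010 = 14381 km = 1.4381×10⁷ m.
Semi-major axis a = (r_p + r_a)/2 = (6850.1 + 14381)/2 = 10616 km = 1.062×10⁷ m.
By Kepler's third law T = 2π√(a³/μ) = 2π × 1.732×10³ = 1.088×10⁴ s.
= 3.024 hours.

T ≈ 3.02 hours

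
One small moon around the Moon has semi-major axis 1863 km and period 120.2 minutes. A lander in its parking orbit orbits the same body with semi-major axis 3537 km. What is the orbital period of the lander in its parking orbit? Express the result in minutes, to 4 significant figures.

T₂ ≈ 314.4 minutes

Kepler's third law: T² ∝ a³, so T₂ = T₁ (a₂/a₁)^(3/2).
a₂/a₁ = 1.899, (a₂/a₁)^(3/2) = 2.616.
T₂ = 120.2 × 2.616 = 314.4 minutes.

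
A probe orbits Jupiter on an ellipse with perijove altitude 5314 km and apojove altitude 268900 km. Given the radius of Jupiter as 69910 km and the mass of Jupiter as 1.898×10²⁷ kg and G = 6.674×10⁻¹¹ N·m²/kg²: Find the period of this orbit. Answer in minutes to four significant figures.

μ = GM = 6.674×10⁻¹¹ × 1.898×10²⁷ = 1.267×10¹⁷ m³/s².
r_p = 69910 + 5314 = 75224 km = 7.5224×10⁷ m.
r_a = 69910 + 268900 = 338810 km = 3.3881×10⁸ m.
Semi-major axis a = (r_p + r_a)/2 = (75224 + 3.3881×10⁵)/2 = 2.0702×10⁵ km = 2.070×10⁸ m.
By Kepler's third law T = 2π√(a³/μ) = 2π × 8.369×10³ = 5.258×10⁴ s.
= 876.4 minutes.

T ≈ 876.4 minutes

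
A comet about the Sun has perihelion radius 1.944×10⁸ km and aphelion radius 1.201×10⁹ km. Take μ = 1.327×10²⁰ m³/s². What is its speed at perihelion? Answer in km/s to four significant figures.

v ≈ 34.28 km/s

Semi-major axis a = (r_p + r_a)/2 = 6.9770×10⁸ km = 6.977×10¹¹ m.
Vis-viva: v² = μ(2/r − 1/a) = 1.327×10²⁰ × (1.029×10⁻¹¹ − 1.433×10⁻¹²) = 1.175×10⁹ m²/s².
v = 34280 m/s = 34.28 km/s.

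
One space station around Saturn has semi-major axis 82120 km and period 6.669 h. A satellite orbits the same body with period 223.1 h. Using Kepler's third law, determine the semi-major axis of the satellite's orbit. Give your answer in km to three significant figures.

a₂ ≈ 8.53×10⁵ km

Kepler's third law: a³ ∝ T², so a₂ = a₁ (T₂/T₁)^(2/3).
T₂/T₁ = 33.45, (T₂/T₁)^(2/3) = 10.38.
a₂ = 82120 × 10.38 = 8.526×10⁵ km.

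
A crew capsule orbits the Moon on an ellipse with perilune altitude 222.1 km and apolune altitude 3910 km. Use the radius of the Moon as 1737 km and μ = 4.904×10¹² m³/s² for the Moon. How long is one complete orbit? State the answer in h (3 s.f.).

r_p = 1737 + 222.1 = 1959.1 km = 1.9591×10⁶ m.
r_a = 1737 + 3910 = 5647.0 km = 5.6470×10⁶ m.
Semi-major axis a = (r_p + r_a)/2 = (1959.1 + 5647.0)/2 = 3803.1 km = 3.803×10⁶ m.
By Kepler's third law T = 2π√(a³/μ) = 2π × 3.349×10³ = 2.104×10⁴ s.
= 5.845 h.

T ≈ 5.85 h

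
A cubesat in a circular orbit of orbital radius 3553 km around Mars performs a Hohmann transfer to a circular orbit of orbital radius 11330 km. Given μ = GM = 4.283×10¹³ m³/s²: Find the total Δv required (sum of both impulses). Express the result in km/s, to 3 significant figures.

r₁ = 3553 km = 3.553×10⁶ m.
r₂ = 11330 km = 1.133×10⁷ m.
Transfer ellipse a_t = (r₁ + r₂)/2 = 7.442×10⁶ m.
At r₁: circular v_c1 = √(μ/r₁) = 3472 m/s; transfer-periapsis v_p = √[μ(2/r₁ − 1/a_t)] = 4284 m/s.
Δv₁ = v_p − v_c1 = 812.1 m/s.
At r₂: circular v_c2 = √(μ/r₂) = 1944 m/s; transfer-apoapsis v_a = √[μ(2/r₂ − 1/a_t)] = 1343 m/s.
Δv₂ = v_c2 − v_a = 600.8 m/s.
Total Δv = Δv₁ + Δv₂ = 1413 m/s = 1.413 km/s.

Δv_total ≈ 1.41 km/s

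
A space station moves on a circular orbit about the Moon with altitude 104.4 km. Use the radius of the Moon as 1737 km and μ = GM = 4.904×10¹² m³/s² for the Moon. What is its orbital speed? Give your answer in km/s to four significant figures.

v ≈ 1.632 km/s

r = 1737 + 104.4 = 1841.4 km = 1.8414×10⁶ m.
For a circular orbit v = √(μ/r) = √(4.904×10¹² / 1.841×10⁶) = √(2.663×10⁶) = 1632 m/s.
That is 1.632 km/s.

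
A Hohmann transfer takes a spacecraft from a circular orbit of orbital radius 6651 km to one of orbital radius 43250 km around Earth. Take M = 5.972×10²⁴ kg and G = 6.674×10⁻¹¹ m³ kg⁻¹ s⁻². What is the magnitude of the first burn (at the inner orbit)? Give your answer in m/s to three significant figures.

Δv ≈ 2450 m/s

μ = GM = 6.674×10⁻¹¹ × 5.972×10²⁴ = 3.986×10¹⁴ m³/s².
r₁ = 6651 km = 6.651×10⁶ m.
r₂ = 43250 km = 4.325×10⁷ m.
Transfer ellipse a_t = (r₁ + r₂)/2 = 2.495×10⁷ m.
At r₁: circular v_c1 = √(μ/r₁) = 7741 m/s; transfer-perigee v_p = √[μ(2/r₁ − 1/a_t)] = 10190 m/s.
Δv₁ = v_p − v_c1 = 2451 m/s.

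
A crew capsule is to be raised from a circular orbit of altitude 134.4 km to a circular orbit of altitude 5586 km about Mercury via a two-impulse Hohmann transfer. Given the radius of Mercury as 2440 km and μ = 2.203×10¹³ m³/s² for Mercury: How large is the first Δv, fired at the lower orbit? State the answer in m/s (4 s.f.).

Δv ≈ 674.5 m/s

r₁ = 2440 + 134.4 = 2574.4 km = 2.5744×10⁶ m.
r₂ = 2440 + 5586 = 8026.0 km = 8.0260×10⁶ m.
Transfer ellipse a_t = (r₁ + r₂)/2 = 5.300×10⁶ m.
At r₁: circular v_c1 = √(μ/r₁) = 2925 m/s; transfer-periherm v_p = √[μ(2/r₁ − 1/a_t)] = 3600 m/s.
Δv₁ = v_p − v_c1 = 674.5 m/s.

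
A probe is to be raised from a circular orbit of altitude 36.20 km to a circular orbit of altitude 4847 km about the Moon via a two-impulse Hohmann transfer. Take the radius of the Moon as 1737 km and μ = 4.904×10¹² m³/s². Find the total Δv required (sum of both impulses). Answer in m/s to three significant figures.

r₁ = 1737 + 36.20 = 1773.2 km = 1.7732×10⁶ m.
r₂ = 1737 + 4847 = 6584.0 km = 6.5840×10⁶ m.
Transfer ellipse a_t = (r₁ + r₂)/2 = 4.179×10⁶ m.
At r₁: circular v_c1 = √(μ/r₁) = 1663 m/s; transfer-perilune v_p = √[μ(2/r₁ − 1/a_t)] = 2087 m/s.
Δv₁ = v_p − v_c1 = 424.5 m/s.
At r₂: circular v_c2 = √(μ/r₂) = 863.0 m/s; transfer-apolune v_a = √[μ(2/r₂ − 1/a_t)] = 562.2 m/s.
Δv₂ = v_c2 − v_a = 300.8 m/s.
Total Δv = Δv₁ + Δv₂ = 725.3 m/s.

Δv_total ≈ 725 m/s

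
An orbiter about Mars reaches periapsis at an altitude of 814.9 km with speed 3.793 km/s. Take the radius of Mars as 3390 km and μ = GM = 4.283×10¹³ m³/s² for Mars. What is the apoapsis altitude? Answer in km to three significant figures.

apoapsis altitude ≈ 6720 km

r_p = 3390 + 814.9 = 4204.9 km = 4.205×10⁶ m.
Specific energy ε = v²/2 − μ/r = -2.992×10⁶ J/kg, so a = −μ/(2ε) = 7.157×10⁶ m.
The apsides satisfy r_p + r_a = 2a, so the apoapsis radius is 2a − r_p = 1.011×10⁷ m = 10108 km.
Apoapsis altitude = 10108 − 3390 = 6718.5 km.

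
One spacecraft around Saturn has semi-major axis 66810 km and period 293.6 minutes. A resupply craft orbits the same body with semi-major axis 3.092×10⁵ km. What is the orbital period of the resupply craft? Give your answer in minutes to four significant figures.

Kepler's third law: T² ∝ a³, so T₂ = T₁ (a₂/a₁)^(3/2).
a₂/a₁ = 4.628, (a₂/a₁)^(3/2) = 9.956.
T₂ = 293.6 × 9.956 = 2923 minutes.

T₂ ≈ 2923 minutes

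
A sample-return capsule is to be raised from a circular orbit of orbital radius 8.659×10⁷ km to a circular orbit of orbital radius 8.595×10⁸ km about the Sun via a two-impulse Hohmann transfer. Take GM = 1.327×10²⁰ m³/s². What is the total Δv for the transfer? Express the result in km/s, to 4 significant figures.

Δv_total ≈ 20.73 km/s

r₁ = 8.659×10⁷ km = 8.659×10¹⁰ m.
r₂ = 8.595×10⁸ km = 8.595×10¹¹ m.
Transfer ellipse a_t = (r₁ + r₂)/2 = 4.730×10¹¹ m.
At r₁: circular v_c1 = √(μ/r₁) = 39150 m/s; transfer-perihelion v_p = √[μ(2/r₁ − 1/a_t)] = 52770 m/s.
Δv₁ = v_p − v_c1 = 13620 m/s.
At r₂: circular v_c2 = √(μ/r₂) = 12430 m/s; transfer-aphelion v_a = √[μ(2/r₂ − 1/a_t)] = 5316 m/s.
Δv₂ = v_c2 − v_a = 7109 m/s.
Total Δv = Δv₁ + Δv₂ = 20730 m/s = 20.73 km/s.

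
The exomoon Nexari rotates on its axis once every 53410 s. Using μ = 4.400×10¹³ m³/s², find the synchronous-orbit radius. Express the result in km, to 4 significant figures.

A synchronous orbit has period T, so by Kepler's third law a = (μT²/4π²)^(1/3).
μT²/4π² = 4.400×10¹³ × (5.341×10⁴)² / 39.48 = 3.179×10²¹ m³.
a = 1.470×10⁷ m = 14704 km.

r_sync ≈ 14700 km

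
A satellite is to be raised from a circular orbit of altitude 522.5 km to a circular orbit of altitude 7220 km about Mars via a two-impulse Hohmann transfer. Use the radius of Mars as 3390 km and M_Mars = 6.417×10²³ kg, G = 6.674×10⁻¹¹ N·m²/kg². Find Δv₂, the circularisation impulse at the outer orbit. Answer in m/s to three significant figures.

μ = GM = 6.674×10⁻¹¹ × 6.417×10²³ = 4.283×10¹³ m³/s².
r₁ = 3390 + 522.5 = 3912.5 km = 3.9125×10⁶ m.
r₂ = 3390 + 7220 = 10610 km = 1.0610×10⁷ m.
Transfer ellipse a_t = (r₁ + r₂)/2 = 7.261×10⁶ m.
At r₁: circular v_c1 = √(μ/r₁) = 3309 m/s; transfer-periapsis v_p = √[μ(2/r₁ − 1/a_t)] = 3999 m/s.
At r₂: circular v_c2 = √(μ/r₂) = 2009 m/s; transfer-apoapsis v_a = √[μ(2/r₂ − 1/a_t)] = 1475 m/s.
Δv₂ = v_c2 − v_a = 534.3 m/s.

Δv ≈ 534 m/s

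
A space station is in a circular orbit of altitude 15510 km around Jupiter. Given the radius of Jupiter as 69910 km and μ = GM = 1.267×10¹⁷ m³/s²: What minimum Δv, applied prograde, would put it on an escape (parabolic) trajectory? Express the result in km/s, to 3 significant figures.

r = 69910 + 15510 = 85420 km = 8.5420×10⁷ m.
Circular speed v_c = √(μ/r) = 38510 m/s.
Escape speed v_esc = √(2μ/r) = √2 × v_c = 54470 m/s.
Δv = v_esc − v_c = 15950 m/s = 15.95 km/s.

Δv ≈ 16.0 km/s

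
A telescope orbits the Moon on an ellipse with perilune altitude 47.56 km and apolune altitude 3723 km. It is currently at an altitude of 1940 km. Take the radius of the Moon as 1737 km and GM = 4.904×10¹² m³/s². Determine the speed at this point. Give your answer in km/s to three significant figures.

r_p = 1737 + 47.56 = 1784.6 km = 1.7846×10⁶ m.
r_a = 1737 + 3723 = 5460.0 km = 5.4600×10⁶ m.
r = 1737 + 1940 = 3677.0 km = 3.677×10⁶ m.
Semi-major axis a = (r_p + r_a)/2 = 3622.3 km = 3.622×10⁶ m.
Vis-viva: v² = μ(2/r − 1/a) = 4.904×10¹² × (5.439×10⁻⁷ − 2.761×10⁻⁷) = 1.314×10⁶ m²/s².
v = 1146 m/s = 1.146 km/s.

v ≈ 1.15 km/s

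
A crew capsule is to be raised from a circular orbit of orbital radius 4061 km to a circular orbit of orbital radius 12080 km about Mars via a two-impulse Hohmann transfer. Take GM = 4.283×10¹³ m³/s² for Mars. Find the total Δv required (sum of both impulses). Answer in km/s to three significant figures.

r₁ = 4061 km = 4.061×10⁶ m.
r₂ = 12080 km = 1.208×10⁷ m.
Transfer ellipse a_t = (r₁ + r₂)/2 = 8.070×10⁶ m.
At r₁: circular v_c1 = √(μ/r₁) = 3248 m/s; transfer-periapsis v_p = √[μ(2/r₁ − 1/a_t)] = 3973 m/s.
Δv₁ = v_p − v_c1 = 725.6 m/s.
At r₂: circular v_c2 = √(μ/r₂) = 1883 m/s; transfer-apoapsis v_a = √[μ(2/r₂ − 1/a_t)] = 1336 m/s.
Δv₂ = v_c2 − v_a = 547.3 m/s.
Total Δv = Δv₁ + Δv₂ = 1273 m/s = 1.273 km/s.

Δv_total ≈ 1.27 km/s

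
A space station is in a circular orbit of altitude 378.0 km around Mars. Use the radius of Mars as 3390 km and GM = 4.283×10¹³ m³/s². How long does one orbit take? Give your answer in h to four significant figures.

T ≈ 1.951 h

r = 3390 + 378.0 = 3768.0 km = 3.7680×10⁶ m.
Kepler's third law: T = 2π√(r³/μ) = 2π√((3.768×10⁶)³ / 4.283×10¹³).
r³/μ = 1.249×10⁶ s², so T = 2π × 1.118×10³ = 7.022×10³ s.
Converting: 7.022×10³ s ÷ 3600 = 1.951 h.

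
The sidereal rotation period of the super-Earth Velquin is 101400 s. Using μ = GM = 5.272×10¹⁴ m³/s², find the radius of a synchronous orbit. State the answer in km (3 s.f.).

A synchronous orbit has period T, so by Kepler's third law a = (μT²/4π²)^(1/3).
μT²/4π² = 5.272×10¹⁴ × (1.014×10⁵)² / 39.48 = 1.373×10²³ m³.
a = 5.159×10⁷ m = 51590 km.

r_sync ≈ 51600 km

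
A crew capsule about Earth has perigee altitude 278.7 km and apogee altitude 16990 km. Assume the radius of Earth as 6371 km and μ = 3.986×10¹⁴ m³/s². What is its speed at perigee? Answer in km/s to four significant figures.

r_p = 6371 + 278.7 = 6649.7 km = 6.6497×10⁶ m.
r_a = 6371 + 16990 = 23361 km = 2.3361×10⁷ m.
Semi-major axis a = (r_p + r_a)/2 = 15005 km = 1.501×10⁷ m.
Vis-viva: v² = μ(2/r − 1/a) = 3.986×10¹⁴ × (3.008×10⁻⁷ − 6.664×10⁻⁸) = 9.332×10⁷ m²/s².
v = 9660 m/s = 9.660 km/s.

v ≈ 9.660 km/s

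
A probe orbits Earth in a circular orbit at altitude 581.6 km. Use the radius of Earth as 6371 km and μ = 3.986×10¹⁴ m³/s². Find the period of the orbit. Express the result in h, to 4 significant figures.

T ≈ 1.603 h

r = 6371 + 581.6 = 6952.6 km = 6.9526×10⁶ m.
Kepler's third law: T = 2π√(r³/μ) = 2π√((6.953×10⁶)³ / 3.986×10¹⁴).
r³/μ = 8.431×10⁵ s², so T = 2π × 9.182×10² = 5.769×10³ s.
Converting: 5.769×10³ s ÷ 3600 = 1.603 h.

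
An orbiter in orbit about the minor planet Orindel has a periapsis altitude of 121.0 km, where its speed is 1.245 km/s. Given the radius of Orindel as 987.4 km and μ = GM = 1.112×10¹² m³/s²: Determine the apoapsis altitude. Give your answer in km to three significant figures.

apoapsis altitude ≈ 2780 km

r_p = 987.4 + 121.0 = 1108.4 km = 1.108×10⁶ m.
Specific energy ε = v²/2 − μ/r = -2.282×10⁵ J/kg, so a = −μ/(2ε) = 2.436×10⁶ m.
The apsides satisfy r_p + r_a = 2a, so the apoapsis radius is 2a − r_p = 3.764×10⁶ m = 3763.8 km.
Apoapsis altitude = 3763.8 − 987.4 = 2776.4 km.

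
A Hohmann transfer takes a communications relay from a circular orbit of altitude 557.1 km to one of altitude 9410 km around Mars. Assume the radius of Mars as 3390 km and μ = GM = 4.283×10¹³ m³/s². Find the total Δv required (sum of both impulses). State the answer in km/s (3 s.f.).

r₁ = 3390 + 557.1 = 3947.1 km = 3.9471×10⁶ m.
r₂ = 3390 + 9410 = 12800 km = 1.2800×10⁷ m.
Transfer ellipse a_t = (r₁ + r₂)/2 = 8.374×10⁶ m.
At r₁: circular v_c1 = √(μ/r₁) = 3294 m/s; transfer-periapsis v_p = √[μ(2/r₁ − 1/a_t)] = 4073 m/s.
Δv₁ = v_p − v_c1 = 778.6 m/s.
At r₂: circular v_c2 = √(μ/r₂) = 1829 m/s; transfer-apoapsis v_a = √[μ(2/r₂ − 1/a_t)] = 1256 m/s.
Δv₂ = v_c2 − v_a = 573.3 m/s.
Total Δv = Δv₁ + Δv₂ = 1352 m/s = 1.352 km/s.

Δv_total ≈ 1.35 km/s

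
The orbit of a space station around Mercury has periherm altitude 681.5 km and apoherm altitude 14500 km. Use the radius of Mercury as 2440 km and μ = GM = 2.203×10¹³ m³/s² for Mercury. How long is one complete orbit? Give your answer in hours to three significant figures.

T ≈ 11.8 hours

r_p = 2440 + 681.5 = 3121.5 km = 3.1215×10⁶ m.
r_a = 2440 + 14500 = 16940 km = 1.6940×10⁷ m.
Semi-major axis a = (r_p + r_a)/2 = (3121.5 + 16940)/2 = 10031 km = 1.003×10⁷ m.
By Kepler's third law T = 2π√(a³/μ) = 2π × 6.769×10³ = 4.253×10⁴ s.
= 11.81 hours.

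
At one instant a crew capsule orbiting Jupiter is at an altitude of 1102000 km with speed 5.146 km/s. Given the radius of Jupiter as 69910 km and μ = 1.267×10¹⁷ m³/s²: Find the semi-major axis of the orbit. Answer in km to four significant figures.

r = 69910 + 1102000 = 1.1719×10⁶ km = 1.172×10⁹ m.
Specific orbital energy ε = v²/2 − μ/r = (5146)²/2 − 1.267×10¹⁷/1.172×10⁹ = -9.487×10⁷ J/kg.
Since ε = −μ/(2a), a = −μ/(2ε) = 6.677×10⁸ m = 6.6773×10⁵ km.

a ≈ 6.677×10⁵ km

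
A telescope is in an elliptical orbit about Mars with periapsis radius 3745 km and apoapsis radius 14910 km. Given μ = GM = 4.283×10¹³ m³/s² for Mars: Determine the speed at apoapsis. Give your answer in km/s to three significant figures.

v ≈ 1.07 km/s

Semi-major axis a = (r_p + r_a)/2 = 9327.5 km = 9.328×10⁶ m.
Vis-viva: v² = μ(2/r − 1/a) = 4.283×10¹³ × (1.341×10⁻⁷ − 1.072×10⁻⁷) = 1.153×10⁶ m²/s².
v = 1074 m/s = 1.074 km/s.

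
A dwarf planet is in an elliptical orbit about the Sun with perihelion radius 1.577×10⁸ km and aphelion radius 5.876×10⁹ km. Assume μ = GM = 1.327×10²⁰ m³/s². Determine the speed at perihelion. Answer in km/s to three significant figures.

v ≈ 40.5 km/s

Semi-major axis a = (r_p + r_a)/2 = 3.0168×10⁹ km = 3.017×10¹² m.
Vis-viva: v² = μ(2/r − 1/a) = 1.327×10²⁰ × (1.268×10⁻¹¹ − 3.315×10⁻¹³) = 1.639×10⁹ m²/s².
v = 40480 m/s = 40.48 km/s.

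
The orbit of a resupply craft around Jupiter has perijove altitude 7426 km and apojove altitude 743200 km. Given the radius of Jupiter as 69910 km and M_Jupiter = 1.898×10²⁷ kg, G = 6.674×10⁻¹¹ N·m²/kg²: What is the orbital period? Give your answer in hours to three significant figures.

T ≈ 46.1 hours

μ = GM = 6.674×10⁻¹¹ × 1.898×10²⁷ = 1.267×10¹⁷ m³/s².
r_p = 69910 + 7426 = 77336 km = 7.7336×10⁷ m.
r_a = 69910 + 743200 = 813110 km = 8.1311×10⁸ m.
Semi-major axis a = (r_p + r_a)/2 = (77336 + 8.1311×10⁵)/2 = 4.4522×10⁵ km = 4.452×10⁸ m.
By Kepler's third law T = 2π√(a³/μ) = 2π × 2.640×10⁴ = 1.658×10⁵ s.
= 46.07 hours.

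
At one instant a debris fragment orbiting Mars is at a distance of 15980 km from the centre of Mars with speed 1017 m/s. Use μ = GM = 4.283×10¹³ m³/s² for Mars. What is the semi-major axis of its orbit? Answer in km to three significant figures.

r = 1.598×10⁷ m.
Vis-viva rearranged: 1/a = 2/r − v²/μ = 1.252×10⁻⁷ − 2.415×10⁻⁸ = 1.010×10⁻⁷ m⁻¹.
a = 9.900×10⁶ m = 9900.2 km.

a ≈ 9900 km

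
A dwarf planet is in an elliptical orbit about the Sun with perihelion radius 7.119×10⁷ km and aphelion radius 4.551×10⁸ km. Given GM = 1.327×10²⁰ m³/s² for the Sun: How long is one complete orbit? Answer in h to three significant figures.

T ≈ 20500 h

Semi-major axis a = (r_p + r_a)/2 = (7.1190×10⁷ + 4.5510×10⁸)/2 = 2.6314×10⁸ km = 2.631×10¹¹ m.
By Kepler's third law T = 2π√(a³/μ) = 2π × 1.172×10⁷ = 7.363×10⁷ s.
= 20450 h.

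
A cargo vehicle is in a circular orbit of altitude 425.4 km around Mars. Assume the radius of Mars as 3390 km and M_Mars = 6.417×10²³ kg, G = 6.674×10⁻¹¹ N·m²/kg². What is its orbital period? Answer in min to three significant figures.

T ≈ 119 min

μ = GM = 6.674×10⁻¹¹ × 6.417×10²³ = 4.283×10¹³ m³/s².
r = 3390 + 425.4 = 3815.4 km = 3.8154×10⁶ m.
Kepler's third law: T = 2π√(r³/μ) = 2π√((3.815×10⁶)³ / 4.283×10¹³).
r³/μ = 1.297×10⁶ s², so T = 2π × 1.139×10³ = 7.155×10³ s.
Converting: 7.155×10³ s ÷ 60.00 = 119.3 min.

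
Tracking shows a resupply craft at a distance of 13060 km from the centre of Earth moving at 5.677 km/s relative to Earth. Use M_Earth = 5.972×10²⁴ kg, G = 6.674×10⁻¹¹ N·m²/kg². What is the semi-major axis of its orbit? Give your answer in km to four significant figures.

μ = GM = 6.674×10⁻¹¹ × 5.972×10²⁴ = 3.986×10¹⁴ m³/s².
r = 1.306×10⁷ m.
Specific orbital energy ε = v²/2 − μ/r = (5677)²/2 − 3.986×10¹⁴/1.306×10⁷ = -1.440×10⁷ J/kg.
Since ε = −μ/(2a), a = −μ/(2ε) = 1.384×10⁷ m = 13835 km.

a ≈ 13840 km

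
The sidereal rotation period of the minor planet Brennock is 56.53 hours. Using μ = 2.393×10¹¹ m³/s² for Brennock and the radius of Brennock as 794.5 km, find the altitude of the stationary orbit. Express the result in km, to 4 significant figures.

T = 56.53 hours = 2.035×10⁵ s.
A synchronous orbit has period T, so by Kepler's third law a = (μT²/4π²)^(1/3).
μT²/4π² = 2.393×10¹¹ × (2.035×10⁵)² / 39.48 = 2.510×10²⁰ m³.
a = 6.308×10⁶ m = 6308.3 km.
Altitude h = a − R = 6308.3 − 794.5 = 5513.8 km.

h_sync ≈ 5514 km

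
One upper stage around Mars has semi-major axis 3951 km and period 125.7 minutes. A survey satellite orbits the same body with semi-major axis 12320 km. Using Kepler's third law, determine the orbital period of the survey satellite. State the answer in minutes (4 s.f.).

Kepler's third law: T² ∝ a³, so T₂ = T₁ (a₂/a₁)^(3/2).
a₂/a₁ = 3.118, (a₂/a₁)^(3/2) = 5.506.
T₂ = 125.7 × 5.506 = 692.1 minutes.

T₂ ≈ 692.1 minutes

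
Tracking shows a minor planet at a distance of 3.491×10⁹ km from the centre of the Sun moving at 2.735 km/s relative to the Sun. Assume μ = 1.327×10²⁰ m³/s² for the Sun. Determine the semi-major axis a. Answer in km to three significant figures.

r = 3.491×10¹² m.
Specific orbital energy ε = v²/2 − μ/r = (2735)²/2 − 1.327×10²⁰/3.491×10¹² = -3.427×10⁷ J/kg.
Since ε = −μ/(2a), a = −μ/(2ε) = 1.936×10¹² m = 1.9360×10⁹ km.

a ≈ 1.94×10⁹ km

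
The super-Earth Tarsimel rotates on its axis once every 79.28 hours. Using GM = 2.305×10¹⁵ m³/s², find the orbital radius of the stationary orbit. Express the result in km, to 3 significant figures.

T = 79.28 hours = 2.854×10⁵ s.
A synchronous orbit has period T, so by Kepler's third law a = (μT²/4π²)^(1/3).
μT²/4π² = 2.305×10¹⁵ × (2.854×10⁵)² / 39.48 = 4.756×10²⁴ m³.
a = 1.682×10⁸ m = 1.6817×10⁵ km.

r_sync ≈ 1.68×10⁵ km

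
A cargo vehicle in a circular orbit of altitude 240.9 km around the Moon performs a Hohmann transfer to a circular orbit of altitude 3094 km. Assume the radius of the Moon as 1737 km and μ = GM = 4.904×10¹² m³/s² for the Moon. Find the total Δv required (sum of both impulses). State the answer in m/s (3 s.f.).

r₁ = 1737 + 240.9 = 1977.9 km = 1.9779×10⁶ m.
r₂ = 1737 + 3094 = 4831.0 km = 4.8310×10⁶ m.
Transfer ellipse a_t = (r₁ + r₂)/2 = 3.404×10⁶ m.
At r₁: circular v_c1 = √(μ/r₁) = 1575 m/s; transfer-perilune v_p = √[μ(2/r₁ − 1/a_t)] = 1876 m/s.
Δv₁ = v_p − v_c1 = 301.1 m/s.
At r₂: circular v_c2 = √(μ/r₂) = 1008 m/s; transfer-apolune v_a = √[μ(2/r₂ − 1/a_t)] = 768.0 m/s.
Δv₂ = v_c2 − v_a = 239.6 m/s.
Total Δv = Δv₁ + Δv₂ = 540.7 m/s.

Δv_total ≈ 541 m/s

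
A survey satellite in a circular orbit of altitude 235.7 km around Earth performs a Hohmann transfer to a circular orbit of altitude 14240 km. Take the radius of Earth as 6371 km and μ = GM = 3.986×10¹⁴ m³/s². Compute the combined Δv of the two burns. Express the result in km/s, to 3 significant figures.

Δv_total ≈ 3.13 km/s

r₁ = 6371 + 235.7 = 6606.7 km = 6.6067×10⁶ m.
r₂ = 6371 + 14240 = 20611 km = 2.0611×10⁷ m.
Transfer ellipse a_t = (r₁ + r₂)/2 = 1.361×10⁷ m.
At r₁: circular v_c1 = √(μ/r₁) = 7767 m/s; transfer-perigee v_p = √[μ(2/r₁ − 1/a_t)] = 9559 m/s.
Δv₁ = v_p − v_c1 = 1792 m/s.
At r₂: circular v_c2 = √(μ/r₂) = 4398 m/s; transfer-apogee v_a = √[μ(2/r₂ − 1/a_t)] = 3064 m/s.
Δv₂ = v_c2 − v_a = 1334 m/s.
Total Δv = Δv₁ + Δv₂ = 3125 m/s = 3.125 km/s.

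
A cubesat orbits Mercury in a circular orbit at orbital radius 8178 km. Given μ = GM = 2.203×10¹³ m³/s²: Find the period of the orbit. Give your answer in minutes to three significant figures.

T ≈ 522 minutes

r = 8178 km = 8.178×10⁶ m.
Kepler's third law: T = 2π√(r³/μ) = 2π√((8.178×10⁶)³ / 2.203×10¹³).
r³/μ = 2.483×10⁷ s², so T = 2π × 4.983×10³ = 3.131×10⁴ s.
Converting: 3.131×10⁴ s ÷ 60.00 = 521.8 minutes.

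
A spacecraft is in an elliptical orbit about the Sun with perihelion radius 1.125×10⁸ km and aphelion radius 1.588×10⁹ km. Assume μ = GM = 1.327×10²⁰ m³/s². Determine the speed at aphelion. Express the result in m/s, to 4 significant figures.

v ≈ 3325 m/s

Semi-major axis a = (r_p + r_a)/2 = 8.5025×10⁸ km = 8.502×10¹¹ m.
Vis-viva: v² = μ(2/r − 1/a) = 1.327×10²⁰ × (1.259×10⁻¹² − 1.176×10⁻¹²) = 1.106×10⁷ m²/s².
v = 3325 m/s.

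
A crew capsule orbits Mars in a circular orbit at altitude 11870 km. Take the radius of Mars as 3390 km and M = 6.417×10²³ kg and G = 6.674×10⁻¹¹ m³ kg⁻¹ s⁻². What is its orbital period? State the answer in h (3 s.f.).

μ = GM = 6.674×10⁻¹¹ × 6.417×10²³ = 4.283×10¹³ m³/s².
r = 3390 + 11870 = 15260 km = 1.5260×10⁷ m.
Kepler's third law: T = 2π√(r³/μ) = 2π√((1.526×10⁷)³ / 4.283×10¹³).
r³/μ = 8.297×10⁷ s², so T = 2π × 9.109×10³ = 5.723×10⁴ s.
Converting: 5.723×10⁴ s ÷ 3600 = 15.90 h.

T ≈ 15.9 h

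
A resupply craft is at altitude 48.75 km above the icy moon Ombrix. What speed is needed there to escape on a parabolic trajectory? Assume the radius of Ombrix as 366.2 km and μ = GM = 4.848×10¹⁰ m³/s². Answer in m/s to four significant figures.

r = 366.2 + 48.75 = 414.95 km = 4.1495×10⁵ m.
Escape speed v_esc = √(2μ/r) = √(2 × 4.848×10¹⁰ / 4.150×10⁵) = √(2.337×10⁵) = 483.4 m/s.

v_esc ≈ 483.4 m/s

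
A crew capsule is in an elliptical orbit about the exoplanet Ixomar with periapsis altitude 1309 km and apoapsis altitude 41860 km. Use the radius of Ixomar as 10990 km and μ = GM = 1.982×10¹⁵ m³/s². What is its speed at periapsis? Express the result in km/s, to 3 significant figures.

v ≈ 16.2 km/s

r_p = 10990 + 1309 = 12299 km = 1.2299×10⁷ m.
r_a = 10990 + 41860 = 52850 km = 5.2850×10⁷ m.
Semi-major axis a = (r_p + r_a)/2 = 32574 km = 3.257×10⁷ m.
Vis-viva: v² = μ(2/r − 1/a) = 1.982×10¹⁵ × (1.626×10⁻⁷ − 3.070×10⁻⁸) = 2.615×10⁸ m²/s².
v = 16170 m/s = 16.17 km/s.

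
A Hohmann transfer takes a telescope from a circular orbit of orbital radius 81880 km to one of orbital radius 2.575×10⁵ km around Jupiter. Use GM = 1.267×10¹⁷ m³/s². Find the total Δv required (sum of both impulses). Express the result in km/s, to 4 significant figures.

r₁ = 81880 km = 8.188×10⁷ m.
r₂ = 2.575×10⁵ km = 2.575×10⁸ m.
Transfer ellipse a_t = (r₁ + r₂)/2 = 1.697×10⁸ m.
At r₁: circular v_c1 = √(μ/r₁) = 39340 m/s; transfer-perijove v_p = √[μ(2/r₁ − 1/a_t)] = 48460 m/s.
Δv₁ = v_p − v_c1 = 9121 m/s.
At r₂: circular v_c2 = √(μ/r₂) = 22180 m/s; transfer-apojove v_a = √[μ(2/r₂ − 1/a_t)] = 15410 m/s.
Δv₂ = v_c2 − v_a = 6773 m/s.
Total Δv = Δv₁ + Δv₂ = 15890 m/s = 15.89 km/s.

Δv_total ≈ 15.89 km/s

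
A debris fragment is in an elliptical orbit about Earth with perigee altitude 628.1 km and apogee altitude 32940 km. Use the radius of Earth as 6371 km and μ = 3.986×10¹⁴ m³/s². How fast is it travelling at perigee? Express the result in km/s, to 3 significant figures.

r_p = 6371 + 628.1 = 6999.1 km = 6.9991×10⁶ m.
r_a = 6371 + 32940 = 39311 km = 3.9311×10⁷ m.
Semi-major axis a = (r_p + r_a)/2 = 23155 km = 2.316×10⁷ m.
Vis-viva: v² = μ(2/r − 1/a) = 3.986×10¹⁴ × (2.858×10⁻⁷ − 4.319×10⁻⁸) = 9.669×10⁷ m²/s².
v = 9833 m/s = 9.833 km/s.

v ≈ 9.83 km/s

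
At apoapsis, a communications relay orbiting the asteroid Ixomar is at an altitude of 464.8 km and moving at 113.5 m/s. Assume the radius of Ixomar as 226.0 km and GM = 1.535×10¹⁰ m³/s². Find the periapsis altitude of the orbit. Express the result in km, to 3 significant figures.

r_a = 226.0 + 464.8 = 690.80 km = 6.908×10⁵ m.
Specific energy ε = v²/2 − μ/r = -1.578×10⁴ J/kg, so a = −μ/(2ε) = 4.864×10⁵ m.
The apsides satisfy r_p + r_a = 2a, so the periapsis radius is 2a − r_a = 2.820×10⁵ m = 281.98 km.
Periapsis altitude = 281.98 − 226.0 = 55.982 km.

periapsis altitude ≈ 56.0 km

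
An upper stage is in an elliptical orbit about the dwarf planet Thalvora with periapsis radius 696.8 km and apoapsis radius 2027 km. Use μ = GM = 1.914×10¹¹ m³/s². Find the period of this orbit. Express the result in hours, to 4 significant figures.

Semi-major axis a = (r_p + r_a)/2 = (696.80 + 2027.0)/2 = 1361.9 km = 1.362×10⁶ m.
By Kepler's third law T = 2π√(a³/μ) = 2π × 3.633×10³ = 2.283×10⁴ s.
= 6.341 hours.

T ≈ 6.341 hours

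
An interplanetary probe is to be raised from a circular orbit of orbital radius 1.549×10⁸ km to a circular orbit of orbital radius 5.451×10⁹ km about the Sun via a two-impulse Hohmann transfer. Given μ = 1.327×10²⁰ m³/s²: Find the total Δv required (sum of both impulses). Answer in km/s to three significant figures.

Δv_total ≈ 15.3 km/s

r₁ = 1.549×10⁸ km = 1.549×10¹¹ m.
r₂ = 5.451×10⁹ km = 5.451×10¹² m.
Transfer ellipse a_t = (r₁ + r₂)/2 = 2.803×10¹² m.
At r₁: circular v_c1 = √(μ/r₁) = 29270 m/s; transfer-perihelion v_p = √[μ(2/r₁ − 1/a_t)] = 40820 m/s.
Δv₁ = v_p − v_c1 = 11550 m/s.
At r₂: circular v_c2 = √(μ/r₂) = 4934 m/s; transfer-aphelion v_a = √[μ(2/r₂ − 1/a_t)] = 1160 m/s.
Δv₂ = v_c2 − v_a = 3774 m/s.
Total Δv = Δv₁ + Δv₂ = 15320 m/s = 15.32 km/s.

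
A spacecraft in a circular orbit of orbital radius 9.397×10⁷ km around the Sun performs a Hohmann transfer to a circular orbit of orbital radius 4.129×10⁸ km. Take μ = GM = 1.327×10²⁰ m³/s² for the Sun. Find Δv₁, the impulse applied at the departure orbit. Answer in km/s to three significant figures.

r₁ = 9.397×10⁷ km = 9.397×10¹⁰ m.
r₂ = 4.129×10⁸ km = 4.129×10¹¹ m.
Transfer ellipse a_t = (r₁ + r₂)/2 = 2.534×10¹¹ m.
At r₁: circular v_c1 = √(μ/r₁) = 37580 m/s; transfer-perihelion v_p = √[μ(2/r₁ − 1/a_t)] = 47970 m/s.
Δv₁ = v_p − v_c1 = 10390 m/s.
= 10.39 km/s.

Δv ≈ 10.4 km/s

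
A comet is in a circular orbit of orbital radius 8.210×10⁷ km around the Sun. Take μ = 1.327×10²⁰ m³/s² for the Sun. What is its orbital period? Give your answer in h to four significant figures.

r = 8.210×10⁷ km = 8.210×10¹⁰ m.
Kepler's third law: T = 2π√(r³/μ) = 2π√((8.210×10¹⁰)³ / 1.327×10²⁰).
r³/μ = 4.170×10¹² s², so T = 2π × 2.042×10⁶ = 1.283×10⁷ s.
Converting: 1.283×10⁷ s ÷ 3600 = 3564 h.

T ≈ 3564 h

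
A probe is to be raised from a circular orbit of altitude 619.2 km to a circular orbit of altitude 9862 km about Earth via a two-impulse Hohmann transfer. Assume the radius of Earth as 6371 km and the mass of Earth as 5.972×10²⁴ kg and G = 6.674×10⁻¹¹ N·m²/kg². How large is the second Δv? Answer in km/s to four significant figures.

Δv ≈ 1.111 km/s

μ = GM = 6.674×10⁻¹¹ × 5.972×10²⁴ = 3.986×10¹⁴ m³/s².
r₁ = 6371 + 619.2 = 6990.2 km = 6.9902×10⁶ m.
r₂ = 6371 + 9862 = 16233 km = 1.6233×10⁷ m.
Transfer ellipse a_t = (r₁ + r₂)/2 = 1.161×10⁷ m.
At r₁: circular v_c1 = √(μ/r₁) = 7551 m/s; transfer-perigee v_p = √[μ(2/r₁ − 1/a_t)] = 8928 m/s.
At r₂: circular v_c2 = √(μ/r₂) = 4955 m/s; transfer-apogee v_a = √[μ(2/r₂ − 1/a_t)] = 3845 m/s.
Δv₂ = v_c2 − v_a = 1111 m/s.
= 1.111 km/s.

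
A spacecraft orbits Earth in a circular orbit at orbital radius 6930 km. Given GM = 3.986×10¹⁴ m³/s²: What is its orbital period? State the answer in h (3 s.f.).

r = 6930 km = 6.930×10⁶ m.
Kepler's third law: T = 2π√(r³/μ) = 2π√((6.930×10⁶)³ / 3.986×10¹⁴).
r³/μ = 8.350×10⁵ s², so T = 2π × 9.138×10² = 5.741×10³ s.
Converting: 5.741×10³ s ÷ 3600 = 1.595 h.

T ≈ 1.59 h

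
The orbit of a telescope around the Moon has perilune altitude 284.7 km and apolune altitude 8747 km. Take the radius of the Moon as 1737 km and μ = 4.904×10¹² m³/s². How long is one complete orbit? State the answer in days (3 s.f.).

r_p = 1737 + 284.7 = 2021.7 km = 2.0217×10⁶ m.
r_a = 1737 + 8747 = 10484 km = 1.0484×10⁷ m.
Semi-major axis a = (r_p + r_a)/2 = (2021.7 + 10484)/2 = 6252.9 km = 6.253×10⁶ m.
By Kepler's third law T = 2π√(a³/μ) = 2π × 7.061×10³ = 4.436×10⁴ s.
= 0.5135 days.

T ≈ 0.513 days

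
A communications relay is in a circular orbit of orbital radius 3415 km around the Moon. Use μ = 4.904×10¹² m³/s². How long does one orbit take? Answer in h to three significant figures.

r = 3415 km = 3.415×10⁶ m.
Kepler's third law: T = 2π√(r³/μ) = 2π√((3.415×10⁶)³ / 4.904×10¹²).
r³/μ = 8.121×10⁶ s², so T = 2π × 2.850×10³ = 1.791×10⁴ s.
Converting: 1.791×10⁴ s ÷ 3600 = 4.974 h.

T ≈ 4.97 h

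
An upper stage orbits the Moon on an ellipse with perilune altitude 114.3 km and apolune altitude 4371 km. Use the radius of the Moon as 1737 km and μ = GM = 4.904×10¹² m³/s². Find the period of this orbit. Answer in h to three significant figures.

r_p = 1737 + 114.3 = 1851.3 km = 1.8513×10⁶ m.
r_a = 1737 + 4371 = 6108.0 km = 6.1080×10⁶ m.
Semi-major axis a = (r_p + r_a)/2 = (1851.3 + 6108.0)/2 = 3979.7 km = 3.980×10⁶ m.
By Kepler's third law T = 2π√(a³/μ) = 2π × 3.585×10³ = 2.253×10⁴ s.
= 6.257 h.

T ≈ 6.26 h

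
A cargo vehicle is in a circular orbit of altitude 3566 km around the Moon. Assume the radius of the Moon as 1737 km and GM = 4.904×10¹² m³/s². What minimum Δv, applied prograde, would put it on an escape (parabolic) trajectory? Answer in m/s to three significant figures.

r = 1737 + 3566 = 5303.0 km = 5.3030×10⁶ m.
Circular speed v_c = √(μ/r) = 961.6 m/s.
Escape speed v_esc = √(2μ/r) = √2 × v_c = 1360 m/s.
Δv = v_esc − v_c = 398.3 m/s.

Δv ≈ 398 m/s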